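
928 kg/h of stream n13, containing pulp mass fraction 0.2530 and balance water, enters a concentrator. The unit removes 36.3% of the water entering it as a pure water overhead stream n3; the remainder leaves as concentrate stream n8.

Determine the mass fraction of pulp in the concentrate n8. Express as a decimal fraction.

pulp is not removed: 928×0.253 = 234.78 kg/h of pulp enters n8.
water entering = 928×0.747 = 693.22 kg/h; overhead removed = 0.363×693.22 = 251.64 kg/h.
Concentrate = 928 − 251.64 = 676.36 kg/h.
Mass fraction = 234.78/676.36 = 0.3471.

0.3471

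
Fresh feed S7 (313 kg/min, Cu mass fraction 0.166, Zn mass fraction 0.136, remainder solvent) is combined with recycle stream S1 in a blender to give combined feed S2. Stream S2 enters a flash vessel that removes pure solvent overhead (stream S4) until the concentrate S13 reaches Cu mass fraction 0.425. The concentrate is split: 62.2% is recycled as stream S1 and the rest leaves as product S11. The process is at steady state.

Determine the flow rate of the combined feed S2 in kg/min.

514.2 kg/min

Overall Cu balance (none leaves overhead): Cu in fresh feed = Cu in product, i.e. 313×0.166 = (1−0.622)·S13·0.425.
S13 = 51.958/(0.425×0.378) = 323.42 kg/min.
Recycle S1 = 0.622×323.42 = 201.17 kg/min.
Combined feed S2 = 313 + 201.17 = 514.17 kg/min.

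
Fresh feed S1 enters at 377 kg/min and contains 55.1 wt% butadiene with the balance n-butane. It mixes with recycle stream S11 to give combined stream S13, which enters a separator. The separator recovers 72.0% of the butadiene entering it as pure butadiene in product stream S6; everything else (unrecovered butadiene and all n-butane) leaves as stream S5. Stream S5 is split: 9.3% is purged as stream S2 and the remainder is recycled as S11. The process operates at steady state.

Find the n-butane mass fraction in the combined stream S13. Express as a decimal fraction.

n-butane enters only via S1 and leaves only via the purge: 377×0.449 = 0.093×(n-butane in S5), and the separator passes all n-butane, so n-butane in S13 = n-butane in S5 = 1820.1 kg/min.
butadiene in S13: m_A = 377×0.551 + (1−0.093)·(1−0.720)·m_A, so m_A = 207.73/0.7460 = 278.44 kg/min.
S13 = 278.44 + 1820.1 = 2098.6 kg/min.
n-butane fraction in S13 = 1820.1/2098.6 = 0.867.

0.867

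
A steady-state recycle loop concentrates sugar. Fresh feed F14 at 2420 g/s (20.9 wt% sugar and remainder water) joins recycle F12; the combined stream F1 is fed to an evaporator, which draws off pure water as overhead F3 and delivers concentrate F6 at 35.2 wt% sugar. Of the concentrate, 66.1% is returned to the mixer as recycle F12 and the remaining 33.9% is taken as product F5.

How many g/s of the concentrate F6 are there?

4239 g/s

Overall sugar balance (none leaves overhead): sugar in fresh feed = sugar in product, i.e. 2420×0.209 = (1−0.661)·F6·0.352.
F6 = 505.78/(0.352×0.339) = 4238.6 g/s.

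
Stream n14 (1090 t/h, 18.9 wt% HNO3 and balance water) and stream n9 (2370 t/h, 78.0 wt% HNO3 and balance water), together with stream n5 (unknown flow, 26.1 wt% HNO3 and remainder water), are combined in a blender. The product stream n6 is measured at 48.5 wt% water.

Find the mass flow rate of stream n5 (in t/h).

Let n5 be the unknown flow. Total out = 3460 + n5.
water balance: 1405.4 + 0.739·n5 = 0.485·(3460 + n5)
(0.739 − 0.485)·n5 = 0.485×3460 − 1405.4 = 272.71
n5 = 272.71 / 0.254 = 1073.7 t/h

1074 t/h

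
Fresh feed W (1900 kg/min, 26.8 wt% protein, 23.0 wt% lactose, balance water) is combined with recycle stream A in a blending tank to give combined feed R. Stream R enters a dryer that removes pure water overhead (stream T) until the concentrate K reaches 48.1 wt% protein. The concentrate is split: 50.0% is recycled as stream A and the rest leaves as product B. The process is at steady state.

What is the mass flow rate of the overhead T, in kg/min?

841.4 kg/min

Overall protein balance (none leaves overhead): protein in fresh feed = protein in product, i.e. 1900×0.268 = (1−0.500)·K·0.481.
K = 509.2/(0.481×0.500) = 2117.3 kg/min.
Recycle A = 0.500×2117.3 = 1058.6 kg/min.
Combined feed R = 1900 + 1058.6 = 2958.6 kg/min.
Overhead T = R − K = 2958.6 − 2117.3 = 841.37 kg/min.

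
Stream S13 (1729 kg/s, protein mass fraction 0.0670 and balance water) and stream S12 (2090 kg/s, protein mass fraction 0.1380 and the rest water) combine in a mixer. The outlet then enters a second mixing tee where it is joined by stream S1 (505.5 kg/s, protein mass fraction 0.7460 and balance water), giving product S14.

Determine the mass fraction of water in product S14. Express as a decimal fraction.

0.8193

Overall, product flow = 4324.5 kg/s.
water in = 1729×0.933 + 2090×0.862 + 505.5×0.254 = 3543.1 kg/s.
water fraction in S14 = 0.8193.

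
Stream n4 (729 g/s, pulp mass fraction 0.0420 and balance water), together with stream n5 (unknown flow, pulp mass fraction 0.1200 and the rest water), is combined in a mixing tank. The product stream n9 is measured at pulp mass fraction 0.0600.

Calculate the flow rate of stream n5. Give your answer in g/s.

218.7 g/s

Let n5 be the unknown flow. Total out = 729 + n5.
pulp balance: 30.618 + 0.120·n5 = 0.060·(729 + n5)
(0.120 − 0.060)·n5 = 0.060×729 − 30.618 = 13.122
n5 = 13.122 / 0.060 = 218.7 g/s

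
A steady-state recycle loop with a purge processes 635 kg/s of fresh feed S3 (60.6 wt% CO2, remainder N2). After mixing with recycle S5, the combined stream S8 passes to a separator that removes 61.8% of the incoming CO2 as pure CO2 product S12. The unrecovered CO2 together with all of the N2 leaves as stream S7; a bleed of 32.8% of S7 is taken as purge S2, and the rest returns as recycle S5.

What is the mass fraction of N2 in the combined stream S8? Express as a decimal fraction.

N2 enters only via S3 and leaves only via the purge: 635×0.394 = 0.328×(N2 in S7), and the separator passes all N2, so N2 in S8 = N2 in S7 = 762.77 kg/s.
CO2 in S8: m_A = 635×0.606 + (1−0.328)·(1−0.618)·m_A, so m_A = 384.81/0.7433 = 517.71 kg/s.
S8 = 517.71 + 762.77 = 1280.5 kg/s.
N2 fraction in S8 = 762.77/1280.5 = 0.5957.

0.5957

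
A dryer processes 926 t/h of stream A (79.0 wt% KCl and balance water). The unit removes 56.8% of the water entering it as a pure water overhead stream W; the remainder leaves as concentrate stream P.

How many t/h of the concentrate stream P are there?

815.5 t/h

water entering = 926×0.210 = 194.46 t/h; overhead removed = 0.568×194.46 = 110.45 t/h.
Concentrate = 926 − 110.45 = 815.55 t/h.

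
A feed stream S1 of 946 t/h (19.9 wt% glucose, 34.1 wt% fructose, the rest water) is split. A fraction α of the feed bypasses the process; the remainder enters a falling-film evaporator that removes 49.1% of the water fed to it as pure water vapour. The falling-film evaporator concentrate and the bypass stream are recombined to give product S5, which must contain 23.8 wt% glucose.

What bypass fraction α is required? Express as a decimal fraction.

All 946×0.199 = 188.25 t/h of glucose reaches S5, so S5 = 188.25/0.238 = 790.98 t/h and vapour = 155.02 t/h.
The evaporator receives (1−α)·946 of feed at 0.460 water and removes 0.491 of that water:
0.491×0.460×(1−α)×946 = 155.02
(1−α) = 155.02/213.66 = 0.7255;  α = 0.2745.

0.274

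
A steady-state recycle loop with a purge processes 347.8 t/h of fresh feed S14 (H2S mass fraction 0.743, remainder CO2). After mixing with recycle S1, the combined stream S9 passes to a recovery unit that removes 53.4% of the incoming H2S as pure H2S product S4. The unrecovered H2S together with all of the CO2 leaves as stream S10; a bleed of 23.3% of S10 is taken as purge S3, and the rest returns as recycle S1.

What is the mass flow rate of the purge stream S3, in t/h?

CO2 enters only via S14 and leaves only via the purge: 347.8×0.257 = 0.233×(CO2 in S10), and the recovery unit passes all CO2, so CO2 in S9 = CO2 in S10 = 383.62 t/h.
H2S in S9: m_A = 347.8×0.743 + (1−0.233)·(1−0.534)·m_A, so m_A = 258.42/0.6426 = 402.15 t/h.
S10 = (1−0.534)×402.15 + 383.62 = 571.03 t/h.
Purge S3 = 0.233×571.03 = 133.05 t/h.

133 t/h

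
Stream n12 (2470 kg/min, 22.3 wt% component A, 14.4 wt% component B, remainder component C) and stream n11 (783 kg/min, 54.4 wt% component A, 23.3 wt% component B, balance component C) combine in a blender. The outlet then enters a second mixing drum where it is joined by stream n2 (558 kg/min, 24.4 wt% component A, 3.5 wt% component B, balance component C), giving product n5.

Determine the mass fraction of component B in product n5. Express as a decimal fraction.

Overall, product flow = 3811 kg/min.
component B in = 2470×0.144 + 783×0.233 + 558×0.035 = 557.65 kg/min.
component B fraction in n5 = 0.1463.

0.1463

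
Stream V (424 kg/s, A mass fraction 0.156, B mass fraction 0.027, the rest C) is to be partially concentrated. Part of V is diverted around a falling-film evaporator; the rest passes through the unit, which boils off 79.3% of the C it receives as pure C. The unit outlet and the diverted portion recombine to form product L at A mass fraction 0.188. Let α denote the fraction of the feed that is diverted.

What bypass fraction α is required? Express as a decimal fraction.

0.737

All 424×0.156 = 66.144 kg/s of A reaches L, so L = 66.144/0.188 = 351.83 kg/s and vapour = 72.17 kg/s.
The evaporator receives (1−α)·424 of feed at 0.817 C and removes 0.793 of that C:
0.793×0.817×(1−α)×424 = 72.17
(1−α) = 72.17/274.7 = 0.2627;  α = 0.7373.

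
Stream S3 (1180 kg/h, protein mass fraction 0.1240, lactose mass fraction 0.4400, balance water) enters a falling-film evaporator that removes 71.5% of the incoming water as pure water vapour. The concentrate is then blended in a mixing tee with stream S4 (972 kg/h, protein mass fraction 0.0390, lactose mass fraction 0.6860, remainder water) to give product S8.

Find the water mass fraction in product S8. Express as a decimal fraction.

0.2320

Vapour removed = 0.715×0.436×1180 = 367.85 kg/h; concentrate = 812.15 kg/h.
water reaching the mixer = 146.63 (from concentrate) + 972×0.275 = 413.93 kg/h.
Product flow = 812.15 + 972 = 1784.1 kg/h; water fraction = 0.2320.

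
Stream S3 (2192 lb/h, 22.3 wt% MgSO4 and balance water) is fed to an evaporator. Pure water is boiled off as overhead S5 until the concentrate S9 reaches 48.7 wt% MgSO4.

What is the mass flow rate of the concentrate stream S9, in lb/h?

MgSO4 is conserved: 2192×0.223 = 488.82 lb/h all reports to the concentrate.
Concentrate = 488.82/(target fraction) = 1003.7 lb/h.

1004 lb/h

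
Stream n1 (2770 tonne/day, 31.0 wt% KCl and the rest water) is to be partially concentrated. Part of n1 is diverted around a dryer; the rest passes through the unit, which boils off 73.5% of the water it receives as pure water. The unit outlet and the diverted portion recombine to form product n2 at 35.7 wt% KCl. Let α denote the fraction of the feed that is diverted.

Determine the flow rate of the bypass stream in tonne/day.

All 2770×0.310 = 858.7 tonne/day of KCl reaches n2, so n2 = 858.7/0.357 = 2405.3 tonne/day and vapour = 364.68 tonne/day.
The evaporator receives (1−α)·2770 of feed at 0.690 water and removes 0.735 of that water:
0.735×0.690×(1−α)×2770 = 364.68
(1−α) = 364.68/1404.8 = 0.2596;  α = 0.7404.
Bypass flow = 0.7404×2770 = 2050.9 tonne/day.

2051 tonne/day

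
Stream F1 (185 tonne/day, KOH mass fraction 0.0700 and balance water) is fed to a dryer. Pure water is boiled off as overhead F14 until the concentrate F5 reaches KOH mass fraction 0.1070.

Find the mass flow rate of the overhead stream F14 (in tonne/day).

63.97 tonne/day

KOH is conserved: 185×0.070 = 12.95 tonne/day all reports to the concentrate.
Concentrate = 12.95/(target fraction) = 121.03 tonne/day.
Overhead = 185 − 121.03 = 63.972 tonne/day.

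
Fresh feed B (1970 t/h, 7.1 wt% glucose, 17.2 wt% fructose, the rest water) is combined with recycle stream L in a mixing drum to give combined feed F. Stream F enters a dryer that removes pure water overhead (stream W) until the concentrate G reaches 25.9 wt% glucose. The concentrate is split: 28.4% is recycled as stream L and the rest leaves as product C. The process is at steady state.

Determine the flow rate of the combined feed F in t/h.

2184 t/h

Overall glucose balance (none leaves overhead): glucose in fresh feed = glucose in product, i.e. 1970×0.071 = (1−0.284)·G·0.259.
G = 139.87/(0.259×0.716) = 754.24 t/h.
Recycle L = 0.284×754.24 = 214.21 t/h.
Combined feed F = 1970 + 214.21 = 2184.2 t/h.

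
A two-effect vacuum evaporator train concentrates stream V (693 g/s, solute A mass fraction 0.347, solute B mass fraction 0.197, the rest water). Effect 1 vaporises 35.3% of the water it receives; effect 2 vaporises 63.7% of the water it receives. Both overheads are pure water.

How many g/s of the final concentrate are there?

water in feed = 693×0.456 = 316.01 g/s.
After stage 1: water left = (1−0.353)×316.01 = 204.46; stream total = 581.45 g/s.
After stage 2: water left = (1−0.637)×204.46 = 74.218; final concentrate = 451.21 g/s.

451.2 g/s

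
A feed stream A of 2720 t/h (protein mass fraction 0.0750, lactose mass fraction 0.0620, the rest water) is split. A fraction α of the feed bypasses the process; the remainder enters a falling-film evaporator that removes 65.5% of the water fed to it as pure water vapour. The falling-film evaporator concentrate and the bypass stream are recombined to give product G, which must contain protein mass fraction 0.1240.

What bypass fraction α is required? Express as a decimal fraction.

All 2720×0.075 = 204 t/h of protein reaches G, so G = 204/0.124 = 1645.2 t/h and vapour = 1074.8 t/h.
The evaporator receives (1−α)·2720 of feed at 0.863 water and removes 0.655 of that water:
0.655×0.863×(1−α)×2720 = 1074.8
(1−α) = 1074.8/1537.5 = 0.6991;  α = 0.3009.

0.301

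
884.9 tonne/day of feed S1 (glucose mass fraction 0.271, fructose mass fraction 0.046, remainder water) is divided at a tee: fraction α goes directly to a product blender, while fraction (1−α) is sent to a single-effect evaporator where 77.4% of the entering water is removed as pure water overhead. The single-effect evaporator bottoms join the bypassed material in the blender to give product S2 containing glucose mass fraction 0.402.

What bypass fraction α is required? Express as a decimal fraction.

0.384

All 884.9×0.271 = 239.81 tonne/day of glucose reaches S2, so S2 = 239.81/0.402 = 596.54 tonne/day and vapour = 288.36 tonne/day.
The evaporator receives (1−α)·884.9 of feed at 0.683 water and removes 0.774 of that water:
0.774×0.683×(1−α)×884.9 = 288.36
(1−α) = 288.36/467.8 = 0.6164;  α = 0.3836.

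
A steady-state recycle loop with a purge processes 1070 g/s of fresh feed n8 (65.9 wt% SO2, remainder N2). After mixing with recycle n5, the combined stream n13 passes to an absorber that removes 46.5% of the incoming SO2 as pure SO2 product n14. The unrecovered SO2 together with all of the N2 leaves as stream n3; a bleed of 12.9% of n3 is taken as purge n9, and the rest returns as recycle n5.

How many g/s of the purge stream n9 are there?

456 g/s

N2 enters only via n8 and leaves only via the purge: 1070×0.341 = 0.129×(N2 in n3), and the absorber passes all N2, so N2 in n13 = N2 in n3 = 2828.4 g/s.
SO2 in n13: m_A = 1070×0.659 + (1−0.129)·(1−0.465)·m_A, so m_A = 705.13/0.5340 = 1320.4 g/s.
n3 = (1−0.465)×1320.4 + 2828.4 = 3534.9 g/s.
Purge n9 = 0.129×3534.9 = 456 g/s.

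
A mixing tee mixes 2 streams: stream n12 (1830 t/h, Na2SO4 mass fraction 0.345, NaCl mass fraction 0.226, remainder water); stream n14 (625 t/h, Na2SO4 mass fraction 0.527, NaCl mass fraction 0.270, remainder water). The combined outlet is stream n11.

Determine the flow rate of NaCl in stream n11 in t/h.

NaCl out = NaCl in = 1830×0.226 + 625×0.270 = 582.33 t/h.

582.3 t/h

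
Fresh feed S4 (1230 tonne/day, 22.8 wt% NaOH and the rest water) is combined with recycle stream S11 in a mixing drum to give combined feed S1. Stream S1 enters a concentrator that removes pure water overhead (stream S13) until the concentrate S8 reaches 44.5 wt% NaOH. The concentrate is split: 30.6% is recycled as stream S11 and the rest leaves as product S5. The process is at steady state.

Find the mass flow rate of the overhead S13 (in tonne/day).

599.8 tonne/day

Overall NaOH balance (none leaves overhead): NaOH in fresh feed = NaOH in product, i.e. 1230×0.228 = (1−0.306)·S8·0.445.
S8 = 280.44/(0.445×0.694) = 908.07 tonne/day.
Recycle S11 = 0.306×908.07 = 277.87 tonne/day.
Combined feed S1 = 1230 + 277.87 = 1507.9 tonne/day.
Overhead S13 = S1 − S8 = 1507.9 − 908.07 = 599.8 tonne/day.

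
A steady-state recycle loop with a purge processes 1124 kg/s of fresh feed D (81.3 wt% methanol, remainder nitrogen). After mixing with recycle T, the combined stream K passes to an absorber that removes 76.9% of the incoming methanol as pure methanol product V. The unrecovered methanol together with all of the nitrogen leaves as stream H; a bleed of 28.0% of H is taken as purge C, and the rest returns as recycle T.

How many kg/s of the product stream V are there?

methanol in K: m_A = 1124×0.813 + (1−0.280)·(1−0.769)·m_A, so m_A = 913.81/0.8337 = 1096.1 kg/s.
Product V = 0.769×1096.1 = 842.92 kg/s.

842.9 kg/s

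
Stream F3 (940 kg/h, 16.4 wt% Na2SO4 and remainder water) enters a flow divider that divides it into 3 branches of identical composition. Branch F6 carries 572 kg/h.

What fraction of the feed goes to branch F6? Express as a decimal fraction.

Fraction to F6 = 572/940 = 0.6085.

0.609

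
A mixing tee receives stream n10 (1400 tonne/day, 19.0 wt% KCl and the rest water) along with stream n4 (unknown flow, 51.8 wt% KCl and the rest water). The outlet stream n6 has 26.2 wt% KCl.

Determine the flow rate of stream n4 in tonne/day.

393.8 tonne/day

Let n4 be the unknown flow. Total out = 1400 + n4.
KCl balance: 266 + 0.518·n4 = 0.262·(1400 + n4)
(0.518 − 0.262)·n4 = 0.262×1400 − 266 = 100.8
n4 = 100.8 / 0.256 = 393.75 tonne/day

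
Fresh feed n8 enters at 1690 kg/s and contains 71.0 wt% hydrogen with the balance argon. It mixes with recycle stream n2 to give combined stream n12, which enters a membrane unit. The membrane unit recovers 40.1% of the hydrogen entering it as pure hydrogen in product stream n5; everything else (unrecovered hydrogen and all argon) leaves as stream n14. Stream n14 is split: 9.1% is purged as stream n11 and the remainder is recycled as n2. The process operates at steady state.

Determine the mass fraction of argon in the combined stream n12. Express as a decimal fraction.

argon enters only via n8 and leaves only via the purge: 1690×0.290 = 0.091×(argon in n14), and the membrane unit passes all argon, so argon in n12 = argon in n14 = 5385.7 kg/s.
hydrogen in n12: m_A = 1690×0.710 + (1−0.091)·(1−0.401)·m_A, so m_A = 1199.9/0.4555 = 2634.2 kg/s.
n12 = 2634.2 + 5385.7 = 8019.9 kg/s.
argon fraction in n12 = 5385.7/8019.9 = 0.672.

0.672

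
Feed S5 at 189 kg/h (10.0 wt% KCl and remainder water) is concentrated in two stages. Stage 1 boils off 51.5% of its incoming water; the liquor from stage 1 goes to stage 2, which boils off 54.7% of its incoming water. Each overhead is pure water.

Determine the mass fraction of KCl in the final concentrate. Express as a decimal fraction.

water in feed = 189×0.900 = 170.1 kg/h.
After stage 1: water left = (1−0.515)×170.1 = 82.498; stream total = 101.4 kg/h.
After stage 2: water left = (1−0.547)×82.498 = 37.372; final concentrate = 56.272 kg/h.
KCl fraction = 18.9/56.272 = 0.336.

0.336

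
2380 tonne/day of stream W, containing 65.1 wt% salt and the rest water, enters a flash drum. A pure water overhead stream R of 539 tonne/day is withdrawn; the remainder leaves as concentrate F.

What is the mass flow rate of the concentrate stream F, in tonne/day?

1841 tonne/day

Concentrate = 2380 − 539 = 1841 tonne/day.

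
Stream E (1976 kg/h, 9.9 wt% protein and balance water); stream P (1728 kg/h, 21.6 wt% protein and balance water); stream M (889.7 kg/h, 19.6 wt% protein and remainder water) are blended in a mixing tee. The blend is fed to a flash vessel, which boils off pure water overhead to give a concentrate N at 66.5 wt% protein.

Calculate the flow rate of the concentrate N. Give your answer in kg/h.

protein entering = 1976×0.099 + 1728×0.216 + 889.7×0.196 = 743.25 kg/h.
All protein reports to N, so N = 743.25/0.665 = 1117.7 kg/h.

1118 kg/h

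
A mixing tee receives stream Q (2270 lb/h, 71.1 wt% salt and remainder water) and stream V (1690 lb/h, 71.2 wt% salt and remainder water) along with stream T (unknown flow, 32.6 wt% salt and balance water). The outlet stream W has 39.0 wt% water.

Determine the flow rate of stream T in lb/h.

Let T be the unknown flow. Total out = 3960 + T.
water balance: 1142.8 + 0.674·T = 0.390·(3960 + T)
(0.674 − 0.390)·T = 0.390×3960 − 1142.8 = 401.65
T = 401.65 / 0.284 = 1414.3 lb/h

1414 lb/h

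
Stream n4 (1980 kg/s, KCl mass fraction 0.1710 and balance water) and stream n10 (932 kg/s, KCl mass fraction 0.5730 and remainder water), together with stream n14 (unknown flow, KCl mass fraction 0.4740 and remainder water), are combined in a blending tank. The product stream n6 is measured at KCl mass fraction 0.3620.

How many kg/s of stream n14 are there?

1621 kg/s

Let n14 be the unknown flow. Total out = 2912 + n14.
KCl balance: 872.62 + 0.474·n14 = 0.362·(2912 + n14)
(0.474 − 0.362)·n14 = 0.362×2912 − 872.62 = 181.53
n14 = 181.53 / 0.112 = 1620.8 kg/s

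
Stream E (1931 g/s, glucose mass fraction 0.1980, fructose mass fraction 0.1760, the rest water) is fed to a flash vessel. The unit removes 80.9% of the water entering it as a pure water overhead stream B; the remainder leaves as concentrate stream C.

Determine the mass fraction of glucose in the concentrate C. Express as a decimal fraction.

glucose is not removed: 1931×0.198 = 382.34 g/s of glucose enters C.
water entering = 1931×0.626 = 1208.8 g/s; overhead removed = 0.809×1208.8 = 977.92 g/s.
Concentrate = 1931 − 977.92 = 953.08 g/s.
Mass fraction = 382.34/953.08 = 0.4012.

0.4012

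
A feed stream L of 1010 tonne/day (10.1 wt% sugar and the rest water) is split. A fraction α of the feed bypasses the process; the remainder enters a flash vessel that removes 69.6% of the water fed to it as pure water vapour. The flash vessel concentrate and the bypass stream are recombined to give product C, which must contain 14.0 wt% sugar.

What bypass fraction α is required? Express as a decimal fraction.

0.555

All 1010×0.101 = 102.01 tonne/day of sugar reaches C, so C = 102.01/0.140 = 728.64 tonne/day and vapour = 281.36 tonne/day.
The evaporator receives (1−α)·1010 of feed at 0.899 water and removes 0.696 of that water:
0.696×0.899×(1−α)×1010 = 281.36
(1−α) = 281.36/631.96 = 0.4452;  α = 0.5548.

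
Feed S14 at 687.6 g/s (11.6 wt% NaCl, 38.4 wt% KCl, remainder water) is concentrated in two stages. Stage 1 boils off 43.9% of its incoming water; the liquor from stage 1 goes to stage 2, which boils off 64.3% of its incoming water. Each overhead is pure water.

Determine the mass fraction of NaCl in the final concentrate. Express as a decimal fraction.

0.193

water in feed = 687.6×0.500 = 343.8 g/s.
After stage 1: water left = (1−0.439)×343.8 = 192.87; stream total = 536.67 g/s.
After stage 2: water left = (1−0.643)×192.87 = 68.855; final concentrate = 412.66 g/s.
NaCl fraction = 79.762/412.66 = 0.193.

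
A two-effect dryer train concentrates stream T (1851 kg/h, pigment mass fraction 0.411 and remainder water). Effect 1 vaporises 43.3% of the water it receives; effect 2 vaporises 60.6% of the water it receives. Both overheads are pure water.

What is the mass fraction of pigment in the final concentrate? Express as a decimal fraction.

0.757

water in feed = 1851×0.589 = 1090.2 kg/h.
After stage 1: water left = (1−0.433)×1090.2 = 618.17; stream total = 1378.9 kg/h.
After stage 2: water left = (1−0.606)×618.17 = 243.56; final concentrate = 1004.3 kg/h.
pigment fraction = 760.76/1004.3 = 0.757.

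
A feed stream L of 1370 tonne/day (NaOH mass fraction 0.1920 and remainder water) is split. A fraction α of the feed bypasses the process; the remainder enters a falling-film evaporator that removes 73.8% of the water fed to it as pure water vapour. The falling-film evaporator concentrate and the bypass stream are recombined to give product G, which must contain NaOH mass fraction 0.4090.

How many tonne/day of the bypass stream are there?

151 tonne/day

All 1370×0.192 = 263.04 tonne/day of NaOH reaches G, so G = 263.04/0.409 = 643.13 tonne/day and vapour = 726.87 tonne/day.
The evaporator receives (1−α)·1370 of feed at 0.808 water and removes 0.738 of that water:
0.738×0.808×(1−α)×1370 = 726.87
(1−α) = 726.87/816.94 = 0.8898;  α = 0.1102.
Bypass flow = 0.1102×1370 = 151.04 tonne/day.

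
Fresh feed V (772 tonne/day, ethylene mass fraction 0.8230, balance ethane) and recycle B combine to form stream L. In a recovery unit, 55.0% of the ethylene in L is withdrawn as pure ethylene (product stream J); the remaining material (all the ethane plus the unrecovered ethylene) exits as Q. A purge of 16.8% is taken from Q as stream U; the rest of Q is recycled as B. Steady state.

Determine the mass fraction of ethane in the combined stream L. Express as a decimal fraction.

0.4447

ethane enters only via V and leaves only via the purge: 772×0.177 = 0.168×(ethane in Q), and the recovery unit passes all ethane, so ethane in L = ethane in Q = 813.36 tonne/day.
ethylene in L: m_A = 772×0.823 + (1−0.168)·(1−0.550)·m_A, so m_A = 635.36/0.6256 = 1015.6 tonne/day.
L = 1015.6 + 813.36 = 1829 tonne/day.
ethane fraction in L = 813.36/1829 = 0.4447.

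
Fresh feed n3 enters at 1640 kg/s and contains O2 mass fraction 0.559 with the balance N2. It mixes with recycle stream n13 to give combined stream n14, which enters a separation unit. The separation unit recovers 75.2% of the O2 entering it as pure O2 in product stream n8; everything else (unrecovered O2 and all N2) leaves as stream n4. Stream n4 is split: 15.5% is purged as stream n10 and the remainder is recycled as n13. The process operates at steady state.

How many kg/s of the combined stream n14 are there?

N2 enters only via n3 and leaves only via the purge: 1640×0.441 = 0.155×(N2 in n4), and the separation unit passes all N2, so N2 in n14 = N2 in n4 = 4666.1 kg/s.
O2 in n14: m_A = 1640×0.559 + (1−0.155)·(1−0.752)·m_A, so m_A = 916.76/0.7904 = 1159.8 kg/s.
n14 = 1159.8 + 4666.1 = 5825.9 kg/s.

5826 kg/s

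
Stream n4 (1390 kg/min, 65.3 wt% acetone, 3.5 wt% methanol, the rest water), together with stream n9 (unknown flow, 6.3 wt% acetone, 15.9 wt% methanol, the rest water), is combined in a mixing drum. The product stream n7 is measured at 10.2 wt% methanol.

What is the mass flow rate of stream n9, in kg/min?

Let n9 be the unknown flow. Total out = 1390 + n9.
methanol balance: 48.65 + 0.159·n9 = 0.102·(1390 + n9)
(0.159 − 0.102)·n9 = 0.102×1390 − 48.65 = 93.13
n9 = 93.13 / 0.057 = 1633.9 kg/min

1634 kg/min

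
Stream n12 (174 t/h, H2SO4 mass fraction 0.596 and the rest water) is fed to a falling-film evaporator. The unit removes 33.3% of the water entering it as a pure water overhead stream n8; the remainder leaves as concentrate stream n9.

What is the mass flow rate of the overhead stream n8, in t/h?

water entering = 174×0.404 = 70.296 t/h; overhead removed = 0.333×70.296 = 23.409 t/h.

23.41 t/h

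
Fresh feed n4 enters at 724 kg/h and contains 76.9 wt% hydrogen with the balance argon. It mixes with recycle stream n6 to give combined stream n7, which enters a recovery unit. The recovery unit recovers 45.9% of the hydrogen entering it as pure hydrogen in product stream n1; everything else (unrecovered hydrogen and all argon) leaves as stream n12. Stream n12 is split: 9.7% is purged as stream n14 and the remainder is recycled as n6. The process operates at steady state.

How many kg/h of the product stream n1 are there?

hydrogen in n7: m_A = 724×0.769 + (1−0.097)·(1−0.459)·m_A, so m_A = 556.76/0.5115 = 1088.5 kg/h.
Product n1 = 0.459×1088.5 = 499.63 kg/h.

499.6 kg/h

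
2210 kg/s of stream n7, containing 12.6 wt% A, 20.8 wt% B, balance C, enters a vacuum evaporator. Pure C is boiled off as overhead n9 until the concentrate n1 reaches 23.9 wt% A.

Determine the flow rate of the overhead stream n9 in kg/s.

1045 kg/s

A is conserved: 2210×0.126 = 278.46 kg/s all reports to the concentrate.
Concentrate = 278.46/(target fraction) = 1165.1 kg/s.
Overhead = 2210 − 1165.1 = 1044.9 kg/s.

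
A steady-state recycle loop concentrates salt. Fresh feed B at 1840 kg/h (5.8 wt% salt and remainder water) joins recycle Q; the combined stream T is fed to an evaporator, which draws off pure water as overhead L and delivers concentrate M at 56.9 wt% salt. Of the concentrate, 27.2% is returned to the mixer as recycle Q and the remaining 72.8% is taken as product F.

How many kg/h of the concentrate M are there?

257.6 kg/h

Overall salt balance (none leaves overhead): salt in fresh feed = salt in product, i.e. 1840×0.058 = (1−0.272)·M·0.569.
M = 106.72/(0.569×0.728) = 257.63 kg/h.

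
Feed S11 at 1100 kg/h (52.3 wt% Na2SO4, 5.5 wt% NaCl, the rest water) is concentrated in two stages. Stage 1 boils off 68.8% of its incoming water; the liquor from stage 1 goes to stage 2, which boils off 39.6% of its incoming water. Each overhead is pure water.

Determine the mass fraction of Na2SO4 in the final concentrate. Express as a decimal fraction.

0.7954

water in feed = 1100×0.422 = 464.2 kg/h.
After stage 1: water left = (1−0.688)×464.2 = 144.83; stream total = 780.63 kg/h.
After stage 2: water left = (1−0.396)×144.83 = 87.478; final concentrate = 723.28 kg/h.
Na2SO4 fraction = 575.3/723.28 = 0.7954.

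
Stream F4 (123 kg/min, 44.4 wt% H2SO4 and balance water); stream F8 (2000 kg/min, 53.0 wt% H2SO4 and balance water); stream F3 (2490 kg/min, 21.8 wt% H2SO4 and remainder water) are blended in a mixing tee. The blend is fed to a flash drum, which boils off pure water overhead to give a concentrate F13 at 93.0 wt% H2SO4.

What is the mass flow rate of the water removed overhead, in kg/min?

2831 kg/min

H2SO4 entering = 123×0.444 + 2000×0.530 + 2490×0.218 = 1657.4 kg/min.
All H2SO4 reports to F13, so F13 = 1657.4/0.930 = 1782.2 kg/min.
Total feed = 4613 kg/min; overhead = 4613 − 1782.2 = 2830.8 kg/min.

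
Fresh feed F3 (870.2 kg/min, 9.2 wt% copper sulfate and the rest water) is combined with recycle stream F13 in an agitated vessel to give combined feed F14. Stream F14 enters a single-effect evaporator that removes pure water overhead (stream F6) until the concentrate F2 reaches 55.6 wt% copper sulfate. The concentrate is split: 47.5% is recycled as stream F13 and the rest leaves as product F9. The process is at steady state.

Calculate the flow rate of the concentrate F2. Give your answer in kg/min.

Overall copper sulfate balance (none leaves overhead): copper sulfate in fresh feed = copper sulfate in product, i.e. 870.2×0.092 = (1−0.475)·F2·0.556.
F2 = 80.058/(0.556×0.525) = 274.27 kg/min.

274.3 kg/min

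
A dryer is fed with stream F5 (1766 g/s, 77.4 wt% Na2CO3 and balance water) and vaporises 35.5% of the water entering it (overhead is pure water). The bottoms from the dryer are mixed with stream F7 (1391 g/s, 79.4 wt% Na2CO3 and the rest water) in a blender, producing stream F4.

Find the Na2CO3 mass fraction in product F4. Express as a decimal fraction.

Vapour removed = 0.355×0.226×1766 = 141.69 g/s; concentrate = 1624.3 g/s.
Na2CO3 reaching the mixer = 1366.9 (from concentrate) + 1391×0.794 = 2471.3 g/s.
Product flow = 1624.3 + 1391 = 3015.3 g/s; Na2CO3 fraction = 0.8196.

0.8196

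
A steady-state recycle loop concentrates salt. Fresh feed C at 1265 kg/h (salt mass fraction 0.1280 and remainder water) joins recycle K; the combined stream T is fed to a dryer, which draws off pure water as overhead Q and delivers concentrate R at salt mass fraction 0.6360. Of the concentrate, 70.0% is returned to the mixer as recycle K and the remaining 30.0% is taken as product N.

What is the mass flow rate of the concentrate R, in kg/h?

848.6 kg/h

Overall salt balance (none leaves overhead): salt in fresh feed = salt in product, i.e. 1265×0.128 = (1−0.700)·R·0.636.
R = 161.92/(0.636×0.300) = 848.64 kg/h.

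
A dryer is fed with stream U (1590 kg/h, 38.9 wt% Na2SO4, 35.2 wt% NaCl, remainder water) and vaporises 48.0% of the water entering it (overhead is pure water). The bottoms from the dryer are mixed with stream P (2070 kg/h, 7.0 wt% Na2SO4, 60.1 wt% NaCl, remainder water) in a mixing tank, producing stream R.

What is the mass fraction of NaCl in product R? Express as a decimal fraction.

Vapour removed = 0.480×0.259×1590 = 197.67 kg/h; concentrate = 1392.3 kg/h.
NaCl reaching the mixer = 559.68 (from concentrate) + 2070×0.601 = 1803.8 kg/h.
Product flow = 1392.3 + 2070 = 3462.3 kg/h; NaCl fraction = 0.521.

0.521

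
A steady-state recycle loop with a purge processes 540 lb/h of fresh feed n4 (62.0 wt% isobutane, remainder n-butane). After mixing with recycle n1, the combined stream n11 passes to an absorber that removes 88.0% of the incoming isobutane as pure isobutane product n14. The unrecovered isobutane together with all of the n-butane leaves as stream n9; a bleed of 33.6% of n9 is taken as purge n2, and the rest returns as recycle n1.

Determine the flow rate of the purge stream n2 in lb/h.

219.9 lb/h

n-butane enters only via n4 and leaves only via the purge: 540×0.380 = 0.336×(n-butane in n9), and the absorber passes all n-butane, so n-butane in n11 = n-butane in n9 = 610.71 lb/h.
isobutane in n11: m_A = 540×0.620 + (1−0.336)·(1−0.880)·m_A, so m_A = 334.8/0.9203 = 363.79 lb/h.
n9 = (1−0.880)×363.79 + 610.71 = 654.37 lb/h.
Purge n2 = 0.336×654.37 = 219.87 lb/h.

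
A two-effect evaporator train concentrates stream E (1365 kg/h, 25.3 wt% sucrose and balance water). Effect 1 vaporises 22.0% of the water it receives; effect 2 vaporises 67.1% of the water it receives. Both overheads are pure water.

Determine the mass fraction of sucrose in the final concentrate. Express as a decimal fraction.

water in feed = 1365×0.747 = 1019.7 kg/h.
After stage 1: water left = (1−0.220)×1019.7 = 795.33; stream total = 1140.7 kg/h.
After stage 2: water left = (1−0.671)×795.33 = 261.66; final concentrate = 607.01 kg/h.
sucrose fraction = 345.35/607.01 = 0.569.

0.569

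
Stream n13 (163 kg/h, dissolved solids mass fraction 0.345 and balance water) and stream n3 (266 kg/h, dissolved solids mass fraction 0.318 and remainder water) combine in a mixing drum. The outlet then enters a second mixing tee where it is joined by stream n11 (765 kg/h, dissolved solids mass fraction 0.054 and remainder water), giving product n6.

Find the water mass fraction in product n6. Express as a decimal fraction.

0.847

Overall, product flow = 1194 kg/h.
water in = 163×0.655 + 266×0.682 + 765×0.946 = 1011.9 kg/h.
water fraction in n6 = 0.847.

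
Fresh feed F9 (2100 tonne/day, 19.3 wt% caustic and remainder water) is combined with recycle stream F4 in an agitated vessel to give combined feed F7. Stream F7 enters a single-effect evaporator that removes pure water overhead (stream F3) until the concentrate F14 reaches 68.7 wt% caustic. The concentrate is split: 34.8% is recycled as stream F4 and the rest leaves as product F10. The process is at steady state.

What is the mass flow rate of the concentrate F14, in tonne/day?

Overall caustic balance (none leaves overhead): caustic in fresh feed = caustic in product, i.e. 2100×0.193 = (1−0.348)·F14·0.687.
F14 = 405.3/(0.687×0.652) = 904.84 tonne/day.

904.8 tonne/day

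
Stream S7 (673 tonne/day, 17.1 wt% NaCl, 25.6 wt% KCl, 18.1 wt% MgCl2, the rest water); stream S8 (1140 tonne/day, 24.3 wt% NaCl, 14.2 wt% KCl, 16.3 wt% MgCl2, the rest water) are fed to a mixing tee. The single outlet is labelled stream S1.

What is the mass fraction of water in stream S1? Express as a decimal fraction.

Total flow out = 673 + 1140 = 1813 tonne/day.
water in = 673×0.392 + 1140×0.452 = 779.1 tonne/day.
water mass fraction in S1 = 779.1/1813 = 0.430.

0.430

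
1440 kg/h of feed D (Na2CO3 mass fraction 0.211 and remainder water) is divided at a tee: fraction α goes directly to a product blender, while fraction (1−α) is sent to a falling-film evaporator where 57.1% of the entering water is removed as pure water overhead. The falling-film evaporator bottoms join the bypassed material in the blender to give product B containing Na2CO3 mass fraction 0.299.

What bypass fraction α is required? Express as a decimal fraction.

0.347

All 1440×0.211 = 303.84 kg/h of Na2CO3 reaches B, so B = 303.84/0.299 = 1016.2 kg/h and vapour = 423.81 kg/h.
The evaporator receives (1−α)·1440 of feed at 0.789 water and removes 0.571 of that water:
0.571×0.789×(1−α)×1440 = 423.81
(1−α) = 423.81/648.75 = 0.6533;  α = 0.3467.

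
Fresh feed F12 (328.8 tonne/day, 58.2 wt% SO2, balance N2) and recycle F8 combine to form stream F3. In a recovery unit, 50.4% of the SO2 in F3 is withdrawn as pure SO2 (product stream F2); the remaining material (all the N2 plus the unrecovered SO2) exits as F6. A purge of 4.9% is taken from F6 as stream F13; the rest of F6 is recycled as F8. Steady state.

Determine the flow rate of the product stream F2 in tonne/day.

182.6 tonne/day

SO2 in F3: m_A = 328.8×0.582 + (1−0.049)·(1−0.504)·m_A, so m_A = 191.36/0.5283 = 362.22 tonne/day.
Product F2 = 0.504×362.22 = 182.56 tonne/day.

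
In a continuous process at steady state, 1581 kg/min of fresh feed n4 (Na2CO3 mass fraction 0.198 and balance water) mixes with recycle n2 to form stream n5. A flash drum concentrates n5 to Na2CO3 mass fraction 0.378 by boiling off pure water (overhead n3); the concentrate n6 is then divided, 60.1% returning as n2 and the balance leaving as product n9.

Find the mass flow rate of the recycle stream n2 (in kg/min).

1247 kg/min

Overall Na2CO3 balance (none leaves overhead): Na2CO3 in fresh feed = Na2CO3 in product, i.e. 1581×0.198 = (1−0.601)·n6·0.378.
n6 = 313.04/(0.378×0.399) = 2075.5 kg/min.
Recycle n2 = 0.601×2075.5 = 1247.4 kg/min.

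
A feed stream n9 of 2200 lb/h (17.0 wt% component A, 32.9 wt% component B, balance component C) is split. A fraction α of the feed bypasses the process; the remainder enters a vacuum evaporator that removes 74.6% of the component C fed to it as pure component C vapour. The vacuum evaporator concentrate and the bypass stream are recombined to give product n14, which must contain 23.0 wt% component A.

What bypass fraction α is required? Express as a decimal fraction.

All 2200×0.170 = 374 lb/h of component A reaches n14, so n14 = 374/0.230 = 1626.1 lb/h and vapour = 573.91 lb/h.
The evaporator receives (1−α)·2200 of feed at 0.501 component C and removes 0.746 of that component C:
0.746×0.501×(1−α)×2200 = 573.91
(1−α) = 573.91/822.24 = 0.6980;  α = 0.3020.

0.302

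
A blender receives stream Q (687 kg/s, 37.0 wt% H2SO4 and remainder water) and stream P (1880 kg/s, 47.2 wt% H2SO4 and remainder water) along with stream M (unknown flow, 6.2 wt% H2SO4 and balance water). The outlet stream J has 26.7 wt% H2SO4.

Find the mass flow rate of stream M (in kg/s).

Let M be the unknown flow. Total out = 2567 + M.
H2SO4 balance: 1141.5 + 0.062·M = 0.267·(2567 + M)
(0.062 − 0.267)·M = 0.267×2567 − 1141.5 = -456.16
M = -456.16 / -0.205 = 2225.2 kg/s

2225 kg/s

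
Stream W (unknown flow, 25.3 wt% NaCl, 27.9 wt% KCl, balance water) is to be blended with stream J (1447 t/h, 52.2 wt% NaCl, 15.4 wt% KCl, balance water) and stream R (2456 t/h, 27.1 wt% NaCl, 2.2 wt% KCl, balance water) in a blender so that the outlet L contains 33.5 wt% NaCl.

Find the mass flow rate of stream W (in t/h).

Let W be the unknown flow. Total out = 3903 + W.
NaCl balance: 1420.9 + 0.253·W = 0.335·(3903 + W)
(0.253 − 0.335)·W = 0.335×3903 − 1420.9 = -113.4
W = -113.4 / -0.082 = 1383 t/h

1383 t/h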